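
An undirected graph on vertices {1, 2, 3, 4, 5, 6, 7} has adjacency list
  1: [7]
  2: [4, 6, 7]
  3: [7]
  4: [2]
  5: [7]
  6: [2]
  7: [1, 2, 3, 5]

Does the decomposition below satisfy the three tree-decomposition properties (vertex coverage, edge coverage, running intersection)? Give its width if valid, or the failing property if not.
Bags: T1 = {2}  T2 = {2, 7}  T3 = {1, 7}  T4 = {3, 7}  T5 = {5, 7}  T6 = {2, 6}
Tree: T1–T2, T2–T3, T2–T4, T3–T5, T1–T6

A tree decomposition must satisfy three properties: every vertex lies in some bag; for every edge, both endpoints lie together in some bag; and for every vertex, the bags containing it form a connected subtree. Here vertex 4 appears in no bag, so the decomposition is invalid.

No — vertex 4 appears in no bag.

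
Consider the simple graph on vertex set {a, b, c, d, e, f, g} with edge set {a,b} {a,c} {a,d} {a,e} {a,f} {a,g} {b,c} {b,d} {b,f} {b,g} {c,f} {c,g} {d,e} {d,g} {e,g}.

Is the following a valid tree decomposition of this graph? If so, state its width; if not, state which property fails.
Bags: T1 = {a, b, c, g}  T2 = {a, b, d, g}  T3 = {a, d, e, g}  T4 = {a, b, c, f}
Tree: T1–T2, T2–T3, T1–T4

Yes; width 3.

Every vertex of G appears in some bag (union = {a, b, c, d, e, f, g}); every edge is covered by a bag; and for each vertex v the set of bags containing v is connected in the bag tree. The decomposition is therefore valid. The largest bag has 4 vertices, so the width is 3.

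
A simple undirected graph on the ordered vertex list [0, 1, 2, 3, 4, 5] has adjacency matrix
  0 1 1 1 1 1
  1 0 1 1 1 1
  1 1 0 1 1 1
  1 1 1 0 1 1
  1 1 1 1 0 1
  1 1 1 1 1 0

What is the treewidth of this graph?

5

A width-5 tree decomposition is:
Bags: B1 = {0, 1, 2, 3, 4, 5}
Tree: (single bag)
With just one bag of size 6, the width is 6 − 1 = 5, so tw(G) ≤ 5. Conversely, {0, 1, 2, 3, 4, 5} is a clique of size 6, and the vertices of any clique must share a bag in every tree decomposition; so some bag has ≥ 6 vertices and tw(G) ≥ 5. Therefore the treewidth is 5.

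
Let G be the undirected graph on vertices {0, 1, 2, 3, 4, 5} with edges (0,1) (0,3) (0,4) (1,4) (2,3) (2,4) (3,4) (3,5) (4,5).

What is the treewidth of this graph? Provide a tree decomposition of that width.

Treewidth 2.
One optimal decomposition is:
Bags: B1 = {0, 3, 4}  B2 = {3, 4, 5}  B3 = {0, 1, 4}  B4 = {2, 3, 4}
Tree: B1–B2, B1–B3, B2–B4

Each bag holds 3 vertices, so the decomposition has width 2, which upper-bounds the treewidth. Conversely, {0, 1, 4} is a clique of size 3, and the vertices of any clique must share a bag in every tree decomposition; so some bag has ≥ 3 vertices and tw(G) ≥ 2. Combining the bounds, tw(G) = 2.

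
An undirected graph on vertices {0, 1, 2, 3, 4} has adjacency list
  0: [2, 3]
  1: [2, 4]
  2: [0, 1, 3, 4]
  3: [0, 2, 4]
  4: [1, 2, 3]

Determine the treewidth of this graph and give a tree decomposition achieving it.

Treewidth 2.
Bags: B1 = {0, 2, 3}  B2 = {2, 3, 4}  B3 = {1, 2, 4}
Tree: B1–B2, B2–B3

Every bag has size at most 3, so the width is 3 − 1 = 2 and tw(G) ≤ 2. For the lower bound, the 3 vertices {1, 2, 4} are pairwise adjacent, and any tree decomposition puts a clique entirely inside one bag — forcing width ≥ 2. Therefore the treewidth is 2.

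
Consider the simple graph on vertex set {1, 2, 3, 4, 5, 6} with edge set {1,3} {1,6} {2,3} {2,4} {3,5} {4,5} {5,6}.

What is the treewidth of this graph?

2

A width-2 tree decomposition is:
Bags: B1 = {1, 3, 6}  B2 = {3, 5, 6}  B3 = {2, 3, 5}  B4 = {2, 4, 5}
Tree: B1–B2, B2–B3, B3–B4
The largest bag has 3 vertices, giving width 2; this decomposition certifies tw(G) ≤ 2. For the lower bound, G contains the cycle 1–6–5–3–1, so G is not a forest; only forests have treewidth ≤ 1, hence tw(G) ≥ 2. Combining the bounds, tw(G) = 2.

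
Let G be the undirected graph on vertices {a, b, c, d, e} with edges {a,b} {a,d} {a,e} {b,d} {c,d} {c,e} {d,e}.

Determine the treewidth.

A width-2 tree decomposition is:
Bags: B1 = {c, d, e}  B2 = {a, d, e}  B3 = {a, b, d}
Tree: B1–B2, B2–B3
Each bag holds 3 vertices, so the decomposition has width 2, which upper-bounds the treewidth. For the lower bound, the 3 vertices {c, d, e} are pairwise adjacent, and any tree decomposition puts a clique entirely inside one bag — forcing width ≥ 2. Hence tw(G) = 2 exactly.

2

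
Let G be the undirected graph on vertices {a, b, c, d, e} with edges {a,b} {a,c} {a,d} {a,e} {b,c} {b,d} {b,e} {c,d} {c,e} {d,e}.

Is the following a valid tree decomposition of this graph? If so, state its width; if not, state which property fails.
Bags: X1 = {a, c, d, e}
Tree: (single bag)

No — vertex b appears in no bag.

A tree decomposition must satisfy three properties: every vertex lies in some bag; for every edge, both endpoints lie together in some bag; and for every vertex, the bags containing it form a connected subtree. Here vertex b appears in no bag, so the decomposition is invalid.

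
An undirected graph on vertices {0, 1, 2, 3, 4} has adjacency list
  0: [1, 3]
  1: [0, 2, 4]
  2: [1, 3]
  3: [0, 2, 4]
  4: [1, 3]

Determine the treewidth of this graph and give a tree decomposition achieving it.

Treewidth 2.
Bags: B1 = {1, 3, 4}  B2 = {1, 2, 3}  B3 = {0, 1, 3}
Tree: B1–B2, B2–B3

Each bag holds 3 vertices, so the decomposition has width 2, which upper-bounds the treewidth. For the lower bound, G contains the cycle 3–4–1–2–3, so G is not a forest; only forests have treewidth ≤ 1, hence tw(G) ≥ 2. The upper and lower bounds meet at 2, so that is the treewidth.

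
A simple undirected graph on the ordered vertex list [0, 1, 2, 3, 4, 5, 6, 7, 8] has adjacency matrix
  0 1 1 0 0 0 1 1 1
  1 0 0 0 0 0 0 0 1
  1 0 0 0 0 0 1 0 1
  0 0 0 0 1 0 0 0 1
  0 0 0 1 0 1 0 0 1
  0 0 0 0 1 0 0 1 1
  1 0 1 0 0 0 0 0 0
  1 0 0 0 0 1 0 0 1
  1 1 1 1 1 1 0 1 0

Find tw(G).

A width-2 tree decomposition is:
Bags: B1 = {0, 7, 8}  B2 = {5, 7, 8}  B3 = {4, 5, 8}  B4 = {0, 2, 8}  B5 = {0, 2, 6}  B6 = {0, 1, 8}  B7 = {3, 4, 8}
Tree: B1–B2, B2–B3, B1–B4, B4–B5, B1–B6, B3–B7
The largest bag has 3 vertices, giving width 2; this decomposition certifies tw(G) ≤ 2. On the other hand G contains the 3-clique {0, 1, 8}. A clique must lie in a single bag of any decomposition, so no decomposition can have width below 2. Therefore the treewidth is 2.

2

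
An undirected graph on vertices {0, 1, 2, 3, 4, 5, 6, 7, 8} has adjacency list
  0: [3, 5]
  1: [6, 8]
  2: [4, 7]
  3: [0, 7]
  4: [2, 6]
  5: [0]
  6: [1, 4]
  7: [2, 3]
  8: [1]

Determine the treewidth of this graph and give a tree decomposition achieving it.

Every bag has size at most 2, so the width is 2 − 1 = 1 and tw(G) ≤ 1. Since G has at least one edge (e.g. 5–0), it is not an edgeless graph, so tw(G) ≥ 1. Hence tw(G) = 1 exactly.

Treewidth 1.
One optimal decomposition is:
Bags: B1 = {0, 5}  B2 = {0, 3}  B3 = {3, 7}  B4 = {2, 7}  B5 = {2, 4}  B6 = {4, 6}  B7 = {1, 6}  B8 = {1, 8}
Tree: B1–B2, B2–B3, B3–B4, B4–B5, B5–B6, B6–B7, B7–B8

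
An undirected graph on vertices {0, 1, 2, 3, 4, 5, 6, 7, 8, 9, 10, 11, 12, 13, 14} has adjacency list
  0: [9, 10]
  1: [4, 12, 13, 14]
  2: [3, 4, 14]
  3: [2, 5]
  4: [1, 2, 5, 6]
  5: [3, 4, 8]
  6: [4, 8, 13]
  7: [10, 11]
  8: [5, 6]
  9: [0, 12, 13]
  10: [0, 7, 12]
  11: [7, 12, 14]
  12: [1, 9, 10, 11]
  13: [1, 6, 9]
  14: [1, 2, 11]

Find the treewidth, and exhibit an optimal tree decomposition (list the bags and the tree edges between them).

Every bag has size at most 4, so the width is 4 − 1 = 3 and tw(G) ≤ 3. For the lower bound: the 4 vertex sets {0,7,10}, {11}, {12}, {1,9,13,14} are disjoint, each induces a connected subgraph, and every pair is joined by at least one edge of G. Contracting each set to a single vertex therefore yields K_{4} as a minor, and since treewidth is minor-monotone, tw(G) ≥ tw(K_{4}) = 3. Therefore the treewidth is 3.

Treewidth 3.
One optimal decomposition is:
Bags: B1 = {0, 7, 10, 11}  B2 = {0, 10, 11, 12}  B3 = {0, 9, 11, 12}  B4 = {9, 11, 12, 14}  B5 = {1, 9, 12, 14}  B6 = {1, 9, 13, 14}  B7 = {1, 2, 13, 14}  B8 = {1, 2, 4, 13}  B9 = {2, 4, 6, 13}  B10 = {2, 3, 4, 6}  B11 = {3, 4, 5, 6}  B12 = {3, 5, 6, 8}
Tree: B1–B2, B2–B3, B3–B4, B4–B5, B5–B6, B6–B7, B7–B8, B8–B9, B9–B10, B10–B11, B11–B12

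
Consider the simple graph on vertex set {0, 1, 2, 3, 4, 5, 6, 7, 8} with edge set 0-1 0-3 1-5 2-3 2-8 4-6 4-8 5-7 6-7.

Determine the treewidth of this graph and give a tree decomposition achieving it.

Treewidth 2.
Bags: B1 = {2, 4, 8}  B2 = {2, 3, 4}  B3 = {0, 3, 4}  B4 = {0, 1, 4}  B5 = {1, 4, 5}  B6 = {4, 5, 7}  B7 = {4, 6, 7}
Tree: B1–B2, B2–B3, B3–B4, B4–B5, B5–B6, B6–B7

Each bag holds 3 vertices, so the decomposition has width 2, which upper-bounds the treewidth. Since 4–8–2–3–0–1–5–7–6–4 is a cycle in G, G is not acyclic. Forests are exactly the graphs of treewidth ≤ 1, so tw(G) ≥ 2. Therefore the treewidth is 2.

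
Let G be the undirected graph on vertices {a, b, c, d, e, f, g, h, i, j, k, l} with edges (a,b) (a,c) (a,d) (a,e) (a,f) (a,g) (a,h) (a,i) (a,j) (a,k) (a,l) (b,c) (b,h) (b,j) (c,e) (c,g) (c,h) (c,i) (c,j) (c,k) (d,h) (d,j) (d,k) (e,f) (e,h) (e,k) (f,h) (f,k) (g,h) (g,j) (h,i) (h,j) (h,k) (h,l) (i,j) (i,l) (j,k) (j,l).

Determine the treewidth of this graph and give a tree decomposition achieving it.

Treewidth 4.
Bags: B1 = {a, c, h, j, k}  B2 = {a, c, h, i, j}  B3 = {a, c, e, h, k}  B4 = {a, b, c, h, j}  B5 = {a, h, i, j, l}  B6 = {a, c, g, h, j}  B7 = {a, e, f, h, k}  B8 = {a, d, h, j, k}
Tree: B1–B2, B1–B3, B2–B4, B2–B5, B4–B6, B3–B7, B1–B8

Every bag has size at most 5, so the width is 5 − 1 = 4 and tw(G) ≤ 4. Conversely, {a, d, h, j, k} is a clique of size 5, and the vertices of any clique must share a bag in every tree decomposition; so some bag has ≥ 5 vertices and tw(G) ≥ 4. Therefore the treewidth is 4.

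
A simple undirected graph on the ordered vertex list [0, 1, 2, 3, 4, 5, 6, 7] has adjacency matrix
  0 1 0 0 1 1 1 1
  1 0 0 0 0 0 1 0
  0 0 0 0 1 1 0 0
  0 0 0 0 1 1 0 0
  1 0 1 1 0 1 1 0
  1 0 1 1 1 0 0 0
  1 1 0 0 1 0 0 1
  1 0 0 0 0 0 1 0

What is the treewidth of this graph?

A width-2 tree decomposition is:
Bags: B1 = {0, 4, 6}  B2 = {0, 4, 5}  B3 = {2, 4, 5}  B4 = {3, 4, 5}  B5 = {0, 6, 7}  B6 = {0, 1, 6}
Tree: B1–B2, B2–B3, B3–B4, B1–B5, B5–B6
Each bag holds 3 vertices, so the decomposition has width 2, which upper-bounds the treewidth. Conversely, {0, 4, 5} is a clique of size 3, and the vertices of any clique must share a bag in every tree decomposition; so some bag has ≥ 3 vertices and tw(G) ≥ 2. Therefore the treewidth is 2.

2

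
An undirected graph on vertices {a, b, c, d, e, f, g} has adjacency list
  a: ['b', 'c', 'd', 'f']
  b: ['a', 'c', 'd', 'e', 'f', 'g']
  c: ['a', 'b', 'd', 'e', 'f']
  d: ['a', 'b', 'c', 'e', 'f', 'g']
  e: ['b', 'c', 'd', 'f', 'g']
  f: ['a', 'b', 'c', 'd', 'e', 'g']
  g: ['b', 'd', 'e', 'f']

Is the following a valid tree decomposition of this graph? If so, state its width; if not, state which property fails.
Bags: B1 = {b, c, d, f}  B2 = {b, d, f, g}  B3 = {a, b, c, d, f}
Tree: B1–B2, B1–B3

No — vertex e appears in no bag.

A tree decomposition must satisfy three properties: every vertex lies in some bag; for every edge, both endpoints lie together in some bag; and for every vertex, the bags containing it form a connected subtree. Here vertex e appears in no bag, so the decomposition is invalid.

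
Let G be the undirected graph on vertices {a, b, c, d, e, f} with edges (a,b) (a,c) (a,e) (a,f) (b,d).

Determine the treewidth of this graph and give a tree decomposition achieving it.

Every bag has size at most 2, so the width is 2 − 1 = 1 and tw(G) ≤ 1. G has an edge, so its treewidth is at least 1. Therefore the treewidth is 1.

Treewidth 1.
One such decomposition:
Bags: B1 = {a, f}  B2 = {a, c}  B3 = {a, b}  B4 = {a, e}  B5 = {b, d}
Tree: B1–B2, B1–B3, B2–B4, B3–B5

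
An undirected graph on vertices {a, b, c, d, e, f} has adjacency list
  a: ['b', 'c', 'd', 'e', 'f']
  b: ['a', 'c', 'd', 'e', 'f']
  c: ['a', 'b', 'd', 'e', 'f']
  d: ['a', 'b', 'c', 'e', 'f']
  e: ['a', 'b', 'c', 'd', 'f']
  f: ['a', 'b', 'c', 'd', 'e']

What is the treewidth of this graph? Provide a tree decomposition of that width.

A single bag containing all 6 vertices is trivially a valid decomposition of width 5. For the lower bound, the 6 vertices {a, b, c, d, e, f} are pairwise adjacent, and any tree decomposition puts a clique entirely inside one bag — forcing width ≥ 5. The upper and lower bounds meet at 5, so that is the treewidth.

Treewidth 5.
One such decomposition:
Bags: B1 = {a, b, c, d, e, f}
Tree: (single bag)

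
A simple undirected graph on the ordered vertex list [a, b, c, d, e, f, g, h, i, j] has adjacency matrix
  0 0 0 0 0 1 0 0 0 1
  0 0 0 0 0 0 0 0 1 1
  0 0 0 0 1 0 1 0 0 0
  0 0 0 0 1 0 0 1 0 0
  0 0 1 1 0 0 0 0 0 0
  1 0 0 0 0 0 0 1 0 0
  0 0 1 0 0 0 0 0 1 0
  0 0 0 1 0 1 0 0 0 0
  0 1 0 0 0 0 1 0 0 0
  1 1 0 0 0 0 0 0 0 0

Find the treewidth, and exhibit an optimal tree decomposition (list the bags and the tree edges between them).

Treewidth 2.
One such decomposition:
Bags: B1 = {d, e, h}  B2 = {e, f, h}  B3 = {a, e, f}  B4 = {a, e, j}  B5 = {b, e, j}  B6 = {b, e, i}  B7 = {e, g, i}  B8 = {c, e, g}
Tree: B1–B2, B2–B3, B3–B4, B4–B5, B5–B6, B6–B7, B7–B8

The largest bag has 3 vertices, giving width 2; this decomposition certifies tw(G) ≤ 2. For the lower bound, G contains the cycle e–d–h–f–a–j–b–i–g–c–e, so G is not a forest; only forests have treewidth ≤ 1, hence tw(G) ≥ 2. The upper and lower bounds meet at 2, so that is the treewidth.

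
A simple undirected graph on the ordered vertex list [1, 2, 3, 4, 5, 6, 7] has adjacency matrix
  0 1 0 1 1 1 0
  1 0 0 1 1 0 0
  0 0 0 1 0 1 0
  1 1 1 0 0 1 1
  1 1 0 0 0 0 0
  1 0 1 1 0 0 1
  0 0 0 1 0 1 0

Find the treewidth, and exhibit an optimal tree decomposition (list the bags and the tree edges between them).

Treewidth 2.
One optimal decomposition is:
Bags: B1 = {1, 2, 5}  B2 = {1, 2, 4}  B3 = {1, 4, 6}  B4 = {3, 4, 6}  B5 = {4, 6, 7}
Tree: B1–B2, B2–B3, B3–B4, B4–B5

The largest bag has 3 vertices, giving width 2; this decomposition certifies tw(G) ≤ 2. For the lower bound, the 3 vertices {1, 2, 4} are pairwise adjacent, and any tree decomposition puts a clique entirely inside one bag — forcing width ≥ 2. Combining the bounds, tw(G) = 2.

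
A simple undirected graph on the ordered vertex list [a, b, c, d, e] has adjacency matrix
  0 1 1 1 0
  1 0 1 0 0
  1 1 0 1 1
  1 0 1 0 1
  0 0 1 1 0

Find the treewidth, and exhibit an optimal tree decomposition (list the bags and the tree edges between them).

Each bag holds 3 vertices, so the decomposition has width 2, which upper-bounds the treewidth. On the other hand G contains the 3-clique {c, d, e}. A clique must lie in a single bag of any decomposition, so no decomposition can have width below 2. Hence tw(G) = 2 exactly.

Treewidth 2.
One such decomposition:
Bags: B1 = {a, c, d}  B2 = {a, b, c}  B3 = {c, d, e}
Tree: B1–B2, B1–B3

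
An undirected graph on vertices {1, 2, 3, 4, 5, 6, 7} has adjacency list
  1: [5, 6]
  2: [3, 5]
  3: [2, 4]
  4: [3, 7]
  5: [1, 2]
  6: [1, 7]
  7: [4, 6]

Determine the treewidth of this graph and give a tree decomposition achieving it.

Treewidth 2.
Bags: B1 = {1, 5, 6}  B2 = {2, 5, 6}  B3 = {2, 3, 6}  B4 = {3, 4, 6}  B5 = {4, 6, 7}
Tree: B1–B2, B2–B3, B3–B4, B4–B5

Each bag holds 3 vertices, so the decomposition has width 2, which upper-bounds the treewidth. For the lower bound, G contains the cycle 6–1–5–2–3–4–7–6, so G is not a forest; only forests have treewidth ≤ 1, hence tw(G) ≥ 2. Therefore the treewidth is 2.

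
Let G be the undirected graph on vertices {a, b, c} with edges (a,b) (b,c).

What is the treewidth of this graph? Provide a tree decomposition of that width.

Treewidth 1.
One optimal decomposition is:
Bags: B1 = {b, c}  B2 = {a, b}
Tree: B1–B2

Every bag has size at most 2, so the width is 2 − 1 = 1 and tw(G) ≤ 1. G has an edge, so its treewidth is at least 1. Therefore the treewidth is 1.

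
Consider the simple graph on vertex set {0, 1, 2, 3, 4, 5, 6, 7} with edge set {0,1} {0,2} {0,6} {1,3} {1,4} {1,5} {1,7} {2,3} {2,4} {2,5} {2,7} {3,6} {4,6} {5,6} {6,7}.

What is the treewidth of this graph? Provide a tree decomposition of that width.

Treewidth 3.
Bags: B1 = {1, 2, 6, 7}  B2 = {0, 1, 2, 6}  B3 = {1, 2, 5, 6}  B4 = {1, 2, 4, 6}  B5 = {1, 2, 3, 6}
Tree: B1–B2, B2–B3, B3–B4, B4–B5

Each bag holds 4 vertices, so the decomposition has width 3, which upper-bounds the treewidth. For the lower bound: the 4 vertex sets {1,7}, {0,2}, {6}, {5} are disjoint, each induces a connected subgraph, and every pair is joined by at least one edge of G. Contracting each set to a single vertex therefore yields K_{4} as a minor, and since treewidth is minor-monotone, tw(G) ≥ tw(K_{4}) = 3. The upper and lower bounds meet at 3, so that is the treewidth.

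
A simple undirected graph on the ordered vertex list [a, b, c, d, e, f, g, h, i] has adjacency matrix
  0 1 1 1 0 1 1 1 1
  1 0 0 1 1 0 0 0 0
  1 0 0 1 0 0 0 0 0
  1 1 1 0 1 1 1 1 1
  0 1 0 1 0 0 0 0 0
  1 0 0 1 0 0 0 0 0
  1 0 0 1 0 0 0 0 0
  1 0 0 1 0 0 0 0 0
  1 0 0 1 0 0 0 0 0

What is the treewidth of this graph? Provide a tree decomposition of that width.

Treewidth 2.
Bags: B1 = {a, d, i}  B2 = {a, b, d}  B3 = {b, d, e}  B4 = {a, d, f}  B5 = {a, c, d}  B6 = {a, d, h}  B7 = {a, d, g}
Tree: B1–B2, B2–B3, B1–B4, B2–B5, B5–B6, B5–B7

The largest bag has 3 vertices, giving width 2; this decomposition certifies tw(G) ≤ 2. On the other hand G contains the 3-clique {b, d, e}. A clique must lie in a single bag of any decomposition, so no decomposition can have width below 2. Combining the bounds, tw(G) = 2.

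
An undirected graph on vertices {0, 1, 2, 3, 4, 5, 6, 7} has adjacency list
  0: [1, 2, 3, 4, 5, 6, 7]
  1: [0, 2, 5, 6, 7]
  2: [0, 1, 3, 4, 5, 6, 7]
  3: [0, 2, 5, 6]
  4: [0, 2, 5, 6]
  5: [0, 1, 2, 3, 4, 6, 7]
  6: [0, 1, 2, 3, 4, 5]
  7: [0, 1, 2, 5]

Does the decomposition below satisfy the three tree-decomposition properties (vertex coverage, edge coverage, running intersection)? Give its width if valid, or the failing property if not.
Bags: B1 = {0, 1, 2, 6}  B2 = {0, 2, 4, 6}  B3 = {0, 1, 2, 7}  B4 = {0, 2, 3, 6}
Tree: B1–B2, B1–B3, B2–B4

No — vertex 5 appears in no bag.

A tree decomposition must satisfy three properties: every vertex lies in some bag; for every edge, both endpoints lie together in some bag; and for every vertex, the bags containing it form a connected subtree. Here vertex 5 appears in no bag, so the decomposition is invalid.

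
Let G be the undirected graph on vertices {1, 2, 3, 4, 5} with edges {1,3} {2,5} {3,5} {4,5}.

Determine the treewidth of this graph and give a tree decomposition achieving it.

The largest bag has 2 vertices, giving width 1; this decomposition certifies tw(G) ≤ 1. Any graph with an edge has treewidth ≥ 1, and G has the edge 3–5. Therefore the treewidth is 1.

Treewidth 1.
One such decomposition:
Bags: B1 = {3, 5}  B2 = {1, 3}  B3 = {4, 5}  B4 = {2, 5}
Tree: B1–B2, B1–B3, B3–B4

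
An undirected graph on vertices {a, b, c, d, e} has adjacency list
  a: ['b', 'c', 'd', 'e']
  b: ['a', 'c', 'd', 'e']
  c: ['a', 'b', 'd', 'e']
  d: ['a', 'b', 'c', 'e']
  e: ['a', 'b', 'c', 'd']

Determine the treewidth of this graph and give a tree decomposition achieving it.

Treewidth 4.
Bags: B1 = {a, b, c, d, e}
Tree: (single bag)

A single bag containing all 5 vertices is trivially a valid decomposition of width 4. On the other hand G contains the 5-clique {a, b, c, d, e}. A clique must lie in a single bag of any decomposition, so no decomposition can have width below 4. Hence tw(G) = 4 exactly.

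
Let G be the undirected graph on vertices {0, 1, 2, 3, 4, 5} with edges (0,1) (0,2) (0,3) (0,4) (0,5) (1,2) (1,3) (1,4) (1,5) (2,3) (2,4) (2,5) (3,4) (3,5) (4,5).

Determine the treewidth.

5

A width-5 tree decomposition is:
Bags: B1 = {0, 1, 2, 3, 4, 5}
Tree: (single bag)
A single bag containing all 6 vertices is trivially a valid decomposition of width 5. For the lower bound, the 6 vertices {0, 1, 2, 3, 4, 5} are pairwise adjacent, and any tree decomposition puts a clique entirely inside one bag — forcing width ≥ 5. The upper and lower bounds meet at 5, so that is the treewidth.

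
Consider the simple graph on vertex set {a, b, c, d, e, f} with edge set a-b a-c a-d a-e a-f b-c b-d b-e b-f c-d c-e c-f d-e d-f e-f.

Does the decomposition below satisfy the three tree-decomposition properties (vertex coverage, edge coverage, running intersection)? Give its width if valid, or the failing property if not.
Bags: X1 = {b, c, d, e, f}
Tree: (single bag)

A tree decomposition must satisfy three properties: every vertex lies in some bag; for every edge, both endpoints lie together in some bag; and for every vertex, the bags containing it form a connected subtree. Here vertex a appears in no bag, so the decomposition is invalid.

No — vertex a appears in no bag.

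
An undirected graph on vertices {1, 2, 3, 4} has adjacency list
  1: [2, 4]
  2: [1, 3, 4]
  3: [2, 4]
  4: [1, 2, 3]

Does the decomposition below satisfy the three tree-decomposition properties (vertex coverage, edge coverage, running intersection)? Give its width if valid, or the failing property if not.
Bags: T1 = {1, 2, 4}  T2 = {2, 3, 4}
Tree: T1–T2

Vertex coverage: the bags together contain {1, 2, 3, 4}, the full vertex set. Edge coverage: each edge of G has both endpoints in at least one bag. Running intersection: for every vertex, the bags containing it form a connected subtree. All three properties hold, so this is a valid tree decomposition of width max|bag| − 1 = 2, and hence tw(G) ≤ 2.

Yes; width 2.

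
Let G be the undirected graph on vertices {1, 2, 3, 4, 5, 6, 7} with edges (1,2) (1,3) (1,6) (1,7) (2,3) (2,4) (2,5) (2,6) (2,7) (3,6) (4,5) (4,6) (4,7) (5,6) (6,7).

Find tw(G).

A width-3 tree decomposition is:
Bags: B1 = {1, 2, 6, 7}  B2 = {2, 4, 6, 7}  B3 = {2, 4, 5, 6}  B4 = {1, 2, 3, 6}
Tree: B1–B2, B2–B3, B1–B4
Every bag has size at most 4, so the width is 4 − 1 = 3 and tw(G) ≤ 3. For the lower bound, the 4 vertices {1, 2, 3, 6} are pairwise adjacent, and any tree decomposition puts a clique entirely inside one bag — forcing width ≥ 3. Hence tw(G) = 3 exactly.

3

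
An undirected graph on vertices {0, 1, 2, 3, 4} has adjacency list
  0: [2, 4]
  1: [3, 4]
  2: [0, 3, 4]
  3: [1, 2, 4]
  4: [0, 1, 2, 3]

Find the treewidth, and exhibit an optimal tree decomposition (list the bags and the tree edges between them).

Treewidth 2.
Bags: B1 = {2, 3, 4}  B2 = {0, 2, 4}  B3 = {1, 3, 4}
Tree: B1–B2, B1–B3

Every bag has size at most 3, so the width is 3 − 1 = 2 and tw(G) ≤ 2. Conversely, {1, 3, 4} is a clique of size 3, and the vertices of any clique must share a bag in every tree decomposition; so some bag has ≥ 3 vertices and tw(G) ≥ 2. Hence tw(G) = 2 exactly.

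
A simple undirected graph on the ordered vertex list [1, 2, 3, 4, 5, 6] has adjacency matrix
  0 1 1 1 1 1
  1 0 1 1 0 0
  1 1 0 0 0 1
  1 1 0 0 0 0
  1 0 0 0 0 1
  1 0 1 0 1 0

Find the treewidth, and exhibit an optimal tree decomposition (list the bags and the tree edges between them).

Treewidth 2.
One such decomposition:
Bags: B1 = {1, 2, 4}  B2 = {1, 2, 3}  B3 = {1, 3, 6}  B4 = {1, 5, 6}
Tree: B1–B2, B2–B3, B3–B4

Each bag holds 3 vertices, so the decomposition has width 2, which upper-bounds the treewidth. On the other hand G contains the 3-clique {1, 2, 3}. A clique must lie in a single bag of any decomposition, so no decomposition can have width below 2. The upper and lower bounds meet at 2, so that is the treewidth.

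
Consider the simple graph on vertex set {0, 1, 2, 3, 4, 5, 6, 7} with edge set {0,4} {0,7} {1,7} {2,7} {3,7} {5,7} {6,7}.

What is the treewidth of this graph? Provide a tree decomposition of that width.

Treewidth 1.
One optimal decomposition is:
Bags: B1 = {3, 7}  B2 = {0, 7}  B3 = {0, 4}  B4 = {2, 7}  B5 = {1, 7}  B6 = {6, 7}  B7 = {5, 7}
Tree: B1–B2, B2–B3, B1–B4, B1–B5, B2–B6, B6–B7

Every bag has size at most 2, so the width is 2 − 1 = 1 and tw(G) ≤ 1. G has an edge, so its treewidth is at least 1. Therefore the treewidth is 1.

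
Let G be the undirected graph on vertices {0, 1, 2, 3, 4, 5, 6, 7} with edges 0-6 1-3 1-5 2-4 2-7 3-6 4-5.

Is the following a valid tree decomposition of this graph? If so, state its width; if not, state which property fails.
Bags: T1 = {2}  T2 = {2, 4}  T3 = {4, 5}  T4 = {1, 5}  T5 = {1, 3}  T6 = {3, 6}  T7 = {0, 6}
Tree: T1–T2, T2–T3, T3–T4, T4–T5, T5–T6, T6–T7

A tree decomposition must satisfy three properties: every vertex lies in some bag; for every edge, both endpoints lie together in some bag; and for every vertex, the bags containing it form a connected subtree. Here vertex 7 appears in no bag, so the decomposition is invalid.

No — vertex 7 appears in no bag.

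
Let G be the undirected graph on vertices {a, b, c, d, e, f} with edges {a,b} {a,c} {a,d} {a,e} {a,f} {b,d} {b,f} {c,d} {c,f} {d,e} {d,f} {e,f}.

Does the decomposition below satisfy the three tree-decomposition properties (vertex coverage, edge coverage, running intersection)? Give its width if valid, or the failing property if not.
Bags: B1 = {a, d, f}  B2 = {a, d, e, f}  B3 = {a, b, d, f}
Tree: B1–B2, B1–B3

No — vertex c appears in no bag.

A tree decomposition must satisfy three properties: every vertex lies in some bag; for every edge, both endpoints lie together in some bag; and for every vertex, the bags containing it form a connected subtree. Here vertex c appears in no bag, so the decomposition is invalid.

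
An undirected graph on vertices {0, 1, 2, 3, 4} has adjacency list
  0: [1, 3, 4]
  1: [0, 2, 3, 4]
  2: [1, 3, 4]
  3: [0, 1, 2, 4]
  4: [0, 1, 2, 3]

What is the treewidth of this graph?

3

A width-3 tree decomposition is:
Bags: B1 = {0, 1, 3, 4}  B2 = {1, 2, 3, 4}
Tree: B1–B2
Every bag has size at most 4, so the width is 4 − 1 = 3 and tw(G) ≤ 3. For the lower bound, the 4 vertices {0, 1, 3, 4} are pairwise adjacent, and any tree decomposition puts a clique entirely inside one bag — forcing width ≥ 3. The upper and lower bounds meet at 3, so that is the treewidth.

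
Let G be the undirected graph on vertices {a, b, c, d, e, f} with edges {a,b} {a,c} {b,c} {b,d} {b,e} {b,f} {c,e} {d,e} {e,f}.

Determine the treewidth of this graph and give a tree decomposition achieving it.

Every bag has size at most 3, so the width is 3 − 1 = 2 and tw(G) ≤ 2. For the lower bound, the 3 vertices {b, d, e} are pairwise adjacent, and any tree decomposition puts a clique entirely inside one bag — forcing width ≥ 2. Hence tw(G) = 2 exactly.

Treewidth 2.
One such decomposition:
Bags: B1 = {b, c, e}  B2 = {a, b, c}  B3 = {b, d, e}  B4 = {b, e, f}
Tree: B1–B2, B1–B3, B3–B4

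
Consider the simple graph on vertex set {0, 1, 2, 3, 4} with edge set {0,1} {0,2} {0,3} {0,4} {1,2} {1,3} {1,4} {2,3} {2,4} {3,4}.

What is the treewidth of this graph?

A width-4 tree decomposition is:
Bags: B1 = {0, 1, 2, 3, 4}
Tree: (single bag)
With just one bag of size 5, the width is 5 − 1 = 4, so tw(G) ≤ 4. Conversely, {0, 1, 2, 3, 4} is a clique of size 5, and the vertices of any clique must share a bag in every tree decomposition; so some bag has ≥ 5 vertices and tw(G) ≥ 4. The upper and lower bounds meet at 4, so that is the treewidth.

4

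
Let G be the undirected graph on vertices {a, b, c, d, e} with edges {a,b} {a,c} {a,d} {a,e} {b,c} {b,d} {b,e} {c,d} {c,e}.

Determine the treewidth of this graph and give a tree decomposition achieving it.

Treewidth 3.
One such decomposition:
Bags: B1 = {a, b, c, d}  B2 = {a, b, c, e}
Tree: B1–B2

The largest bag has 4 vertices, giving width 3; this decomposition certifies tw(G) ≤ 3. For the lower bound, the 4 vertices {a, b, c, d} are pairwise adjacent, and any tree decomposition puts a clique entirely inside one bag — forcing width ≥ 3. Therefore the treewidth is 3.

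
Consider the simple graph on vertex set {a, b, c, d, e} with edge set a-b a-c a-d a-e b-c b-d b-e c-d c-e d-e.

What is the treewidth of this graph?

4

A width-4 tree decomposition is:
Bags: B1 = {a, b, c, d, e}
Tree: (single bag)
A single bag containing all 5 vertices is trivially a valid decomposition of width 4. On the other hand G contains the 5-clique {a, b, c, d, e}. A clique must lie in a single bag of any decomposition, so no decomposition can have width below 4. The upper and lower bounds meet at 4, so that is the treewidth.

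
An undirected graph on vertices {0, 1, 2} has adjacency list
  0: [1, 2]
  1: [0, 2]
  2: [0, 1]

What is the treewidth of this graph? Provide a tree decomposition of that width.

A single bag containing all 3 vertices is trivially a valid decomposition of width 2. Conversely, {0, 1, 2} is a clique of size 3, and the vertices of any clique must share a bag in every tree decomposition; so some bag has ≥ 3 vertices and tw(G) ≥ 2. Hence tw(G) = 2 exactly.

Treewidth 2.
Bags: B1 = {0, 1, 2}
Tree: (single bag)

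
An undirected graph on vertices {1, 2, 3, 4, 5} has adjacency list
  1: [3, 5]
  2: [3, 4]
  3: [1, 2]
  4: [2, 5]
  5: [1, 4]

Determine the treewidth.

A width-2 tree decomposition is:
Bags: B1 = {1, 4, 5}  B2 = {1, 3, 4}  B3 = {2, 3, 4}
Tree: B1–B2, B2–B3
Every bag has size at most 3, so the width is 3 − 1 = 2 and tw(G) ≤ 2. For the lower bound, G contains the cycle 4–5–1–3–2–4, so G is not a forest; only forests have treewidth ≤ 1, hence tw(G) ≥ 2. The upper and lower bounds meet at 2, so that is the treewidth.

2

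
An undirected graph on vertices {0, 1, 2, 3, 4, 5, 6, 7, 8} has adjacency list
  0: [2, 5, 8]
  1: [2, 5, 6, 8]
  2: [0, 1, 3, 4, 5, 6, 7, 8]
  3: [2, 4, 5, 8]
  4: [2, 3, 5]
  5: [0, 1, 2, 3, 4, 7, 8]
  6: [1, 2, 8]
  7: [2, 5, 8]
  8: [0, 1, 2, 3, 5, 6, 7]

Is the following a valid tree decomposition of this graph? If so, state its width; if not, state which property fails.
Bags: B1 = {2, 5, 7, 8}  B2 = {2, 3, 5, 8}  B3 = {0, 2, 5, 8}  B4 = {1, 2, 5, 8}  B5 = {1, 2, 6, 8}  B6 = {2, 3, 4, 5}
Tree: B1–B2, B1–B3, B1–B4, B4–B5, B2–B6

Yes; width 3.

Checking the three conditions: (i) the bags cover all of {0, 1, 2, 3, 4, 5, 6, 7, 8}; (ii) for each edge, some bag contains both endpoints; (iii) the bags containing any fixed vertex form a subtree. All hold, so the decomposition is valid with width 4 − 1 = 3.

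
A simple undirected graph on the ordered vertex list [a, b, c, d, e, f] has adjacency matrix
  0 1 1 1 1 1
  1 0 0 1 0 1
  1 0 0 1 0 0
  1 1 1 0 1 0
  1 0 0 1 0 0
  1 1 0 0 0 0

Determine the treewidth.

2

A width-2 tree decomposition is:
Bags: B1 = {a, b, d}  B2 = {a, b, f}  B3 = {a, d, e}  B4 = {a, c, d}
Tree: B1–B2, B1–B3, B1–B4
Every bag has size at most 3, so the width is 3 − 1 = 2 and tw(G) ≤ 2. Conversely, {a, d, e} is a clique of size 3, and the vertices of any clique must share a bag in every tree decomposition; so some bag has ≥ 3 vertices and tw(G) ≥ 2. Therefore the treewidth is 2.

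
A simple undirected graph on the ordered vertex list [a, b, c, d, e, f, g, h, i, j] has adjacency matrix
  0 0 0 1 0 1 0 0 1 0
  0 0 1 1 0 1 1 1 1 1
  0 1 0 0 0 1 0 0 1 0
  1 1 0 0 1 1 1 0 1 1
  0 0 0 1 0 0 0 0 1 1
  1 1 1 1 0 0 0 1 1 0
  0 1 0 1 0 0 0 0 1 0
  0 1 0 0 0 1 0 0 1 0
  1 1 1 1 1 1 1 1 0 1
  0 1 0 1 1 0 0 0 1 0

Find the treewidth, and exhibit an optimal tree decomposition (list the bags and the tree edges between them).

Treewidth 3.
Bags: B1 = {b, d, i, j}  B2 = {b, d, f, i}  B3 = {b, f, h, i}  B4 = {b, d, g, i}  B5 = {b, c, f, i}  B6 = {d, e, i, j}  B7 = {a, d, f, i}
Tree: B1–B2, B2–B3, B2–B4, B3–B5, B1–B6, B2–B7

Every bag has size at most 4, so the width is 4 − 1 = 3 and tw(G) ≤ 3. For the lower bound, the 4 vertices {d, e, i, j} are pairwise adjacent, and any tree decomposition puts a clique entirely inside one bag — forcing width ≥ 3. The upper and lower bounds meet at 3, so that is the treewidth.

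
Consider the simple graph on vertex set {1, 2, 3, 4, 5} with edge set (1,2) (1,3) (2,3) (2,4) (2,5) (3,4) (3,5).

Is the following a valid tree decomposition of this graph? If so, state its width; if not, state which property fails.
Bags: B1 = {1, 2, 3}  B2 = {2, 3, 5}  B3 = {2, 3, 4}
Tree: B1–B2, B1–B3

Vertex coverage: the bags together contain {1, 2, 3, 4, 5}, the full vertex set. Edge coverage: each edge of G has both endpoints in at least one bag. Running intersection: for every vertex, the bags containing it form a connected subtree. All three properties hold, so this is a valid tree decomposition of width max|bag| − 1 = 2, and hence tw(G) ≤ 2.

Yes; width 2.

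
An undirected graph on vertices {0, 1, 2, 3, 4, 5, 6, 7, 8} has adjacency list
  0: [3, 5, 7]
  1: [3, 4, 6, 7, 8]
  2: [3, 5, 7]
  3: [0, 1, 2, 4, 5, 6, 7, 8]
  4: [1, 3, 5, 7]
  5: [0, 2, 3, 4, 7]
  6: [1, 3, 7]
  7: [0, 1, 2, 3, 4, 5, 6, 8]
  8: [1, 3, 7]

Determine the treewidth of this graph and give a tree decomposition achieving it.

Treewidth 3.
One such decomposition:
Bags: B1 = {2, 3, 5, 7}  B2 = {0, 3, 5, 7}  B3 = {3, 4, 5, 7}  B4 = {1, 3, 4, 7}  B5 = {1, 3, 6, 7}  B6 = {1, 3, 7, 8}
Tree: B1–B2, B2–B3, B3–B4, B4–B5, B4–B6

The largest bag has 4 vertices, giving width 3; this decomposition certifies tw(G) ≤ 3. Conversely, {0, 3, 5, 7} is a clique of size 4, and the vertices of any clique must share a bag in every tree decomposition; so some bag has ≥ 4 vertices and tw(G) ≥ 3. The upper and lower bounds meet at 3, so that is the treewidth.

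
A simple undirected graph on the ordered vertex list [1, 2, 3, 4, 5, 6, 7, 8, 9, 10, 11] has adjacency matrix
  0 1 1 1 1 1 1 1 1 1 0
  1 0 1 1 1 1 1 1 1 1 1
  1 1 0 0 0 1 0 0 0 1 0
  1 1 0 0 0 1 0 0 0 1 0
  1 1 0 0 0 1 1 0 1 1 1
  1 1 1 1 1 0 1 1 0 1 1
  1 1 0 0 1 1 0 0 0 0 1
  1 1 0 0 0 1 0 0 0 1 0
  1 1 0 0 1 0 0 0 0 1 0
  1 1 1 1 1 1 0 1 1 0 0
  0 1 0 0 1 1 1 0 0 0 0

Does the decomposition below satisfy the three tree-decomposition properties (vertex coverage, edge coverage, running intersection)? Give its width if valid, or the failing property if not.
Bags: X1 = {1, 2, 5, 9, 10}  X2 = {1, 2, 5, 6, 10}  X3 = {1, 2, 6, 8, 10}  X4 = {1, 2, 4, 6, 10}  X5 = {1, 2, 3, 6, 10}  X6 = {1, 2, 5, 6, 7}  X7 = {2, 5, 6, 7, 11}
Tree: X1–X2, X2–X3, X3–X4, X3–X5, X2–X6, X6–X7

Vertex coverage: the bags together contain {1, 2, 3, 4, 5, 6, 7, 8, 9, 10, 11}, the full vertex set. Edge coverage: each edge of G has both endpoints in at least one bag. Running intersection: for every vertex, the bags containing it form a connected subtree. All three properties hold, so this is a valid tree decomposition of width max|bag| − 1 = 4, and hence tw(G) ≤ 4.

Yes; width 4.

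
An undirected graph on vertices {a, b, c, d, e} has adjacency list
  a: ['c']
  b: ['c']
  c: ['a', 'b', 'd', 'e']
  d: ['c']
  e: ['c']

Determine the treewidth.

A width-1 tree decomposition is:
Bags: B1 = {b, c}  B2 = {a, c}  B3 = {c, e}  B4 = {c, d}
Tree: B1–B2, B2–B3, B3–B4
Each bag holds 2 vertices, so the decomposition has width 1, which upper-bounds the treewidth. Since G has at least one edge (e.g. b–c), it is not an edgeless graph, so tw(G) ≥ 1. Combining the bounds, tw(G) = 1.

1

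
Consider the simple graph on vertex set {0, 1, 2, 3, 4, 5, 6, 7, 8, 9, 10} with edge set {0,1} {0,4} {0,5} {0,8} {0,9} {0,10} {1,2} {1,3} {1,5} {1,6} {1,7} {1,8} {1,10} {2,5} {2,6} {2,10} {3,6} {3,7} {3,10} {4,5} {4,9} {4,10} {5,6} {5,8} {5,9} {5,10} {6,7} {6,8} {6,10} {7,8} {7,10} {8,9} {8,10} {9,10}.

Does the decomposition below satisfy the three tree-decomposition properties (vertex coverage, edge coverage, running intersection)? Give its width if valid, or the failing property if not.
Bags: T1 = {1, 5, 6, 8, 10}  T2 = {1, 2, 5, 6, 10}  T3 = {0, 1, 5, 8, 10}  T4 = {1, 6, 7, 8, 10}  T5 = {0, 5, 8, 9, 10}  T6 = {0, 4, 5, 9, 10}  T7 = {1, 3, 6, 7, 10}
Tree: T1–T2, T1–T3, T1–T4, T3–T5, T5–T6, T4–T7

Every vertex of G appears in some bag (union = {0, 1, 2, 3, 4, 5, 6, 7, 8, 9, 10}); every edge is covered by a bag; and for each vertex v the set of bags containing v is connected in the bag tree. The decomposition is therefore valid. The largest bag has 5 vertices, so the width is 4.

Yes; width 4.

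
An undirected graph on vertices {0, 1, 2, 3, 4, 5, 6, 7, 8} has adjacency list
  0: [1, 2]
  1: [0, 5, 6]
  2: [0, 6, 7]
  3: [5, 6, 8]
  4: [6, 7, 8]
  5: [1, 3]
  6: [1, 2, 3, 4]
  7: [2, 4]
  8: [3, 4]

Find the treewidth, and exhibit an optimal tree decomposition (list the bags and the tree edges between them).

Each bag holds 4 vertices, so the decomposition has width 3, which upper-bounds the treewidth. For the lower bound: the 4 vertex sets {0,1,5}, {2}, {6}, {3,4,7,8} are disjoint, each induces a connected subgraph, and every pair is joined by at least one edge of G. Contracting each set to a single vertex therefore yields K_{4} as a minor, and since treewidth is minor-monotone, tw(G) ≥ tw(K_{4}) = 3. Combining the bounds, tw(G) = 3.

Treewidth 3.
One optimal decomposition is:
Bags: B1 = {0, 1, 2, 5}  B2 = {1, 2, 5, 6}  B3 = {2, 3, 5, 6}  B4 = {2, 3, 6, 7}  B5 = {3, 4, 6, 7}  B6 = {3, 4, 7, 8}
Tree: B1–B2, B2–B3, B3–B4, B4–B5, B5–B6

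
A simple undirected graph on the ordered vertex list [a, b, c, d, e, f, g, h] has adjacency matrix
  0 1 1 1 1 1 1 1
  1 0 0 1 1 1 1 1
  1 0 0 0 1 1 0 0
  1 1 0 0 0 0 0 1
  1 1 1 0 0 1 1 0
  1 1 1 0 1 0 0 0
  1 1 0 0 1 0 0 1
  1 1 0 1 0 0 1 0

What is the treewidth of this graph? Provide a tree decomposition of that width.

Treewidth 3.
One optimal decomposition is:
Bags: B1 = {a, b, e, g}  B2 = {a, b, g, h}  B3 = {a, b, d, h}  B4 = {a, b, e, f}  B5 = {a, c, e, f}
Tree: B1–B2, B2–B3, B1–B4, B4–B5

Every bag has size at most 4, so the width is 4 − 1 = 3 and tw(G) ≤ 3. On the other hand G contains the 4-clique {a, c, e, f}. A clique must lie in a single bag of any decomposition, so no decomposition can have width below 3. Therefore the treewidth is 3.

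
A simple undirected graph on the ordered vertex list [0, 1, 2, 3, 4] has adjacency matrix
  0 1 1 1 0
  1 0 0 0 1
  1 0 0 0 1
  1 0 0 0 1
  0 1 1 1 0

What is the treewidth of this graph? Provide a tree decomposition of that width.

Treewidth 2.
One optimal decomposition is:
Bags: B1 = {0, 1, 4}  B2 = {0, 3, 4}  B3 = {0, 2, 4}
Tree: B1–B2, B2–B3

Every bag has size at most 3, so the width is 3 − 1 = 2 and tw(G) ≤ 2. Since 0–1–4–3–0 is a cycle in G, G is not acyclic. Forests are exactly the graphs of treewidth ≤ 1, so tw(G) ≥ 2. Combining the bounds, tw(G) = 2.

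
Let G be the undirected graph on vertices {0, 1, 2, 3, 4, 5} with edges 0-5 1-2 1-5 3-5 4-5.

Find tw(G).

A width-1 tree decomposition is:
Bags: B1 = {1, 5}  B2 = {1, 2}  B3 = {4, 5}  B4 = {3, 5}  B5 = {0, 5}
Tree: B1–B2, B1–B3, B1–B4, B3–B5
Every bag has size at most 2, so the width is 2 − 1 = 1 and tw(G) ≤ 1. Since G has at least one edge (e.g. 5–1), it is not an edgeless graph, so tw(G) ≥ 1. Combining the bounds, tw(G) = 1.

1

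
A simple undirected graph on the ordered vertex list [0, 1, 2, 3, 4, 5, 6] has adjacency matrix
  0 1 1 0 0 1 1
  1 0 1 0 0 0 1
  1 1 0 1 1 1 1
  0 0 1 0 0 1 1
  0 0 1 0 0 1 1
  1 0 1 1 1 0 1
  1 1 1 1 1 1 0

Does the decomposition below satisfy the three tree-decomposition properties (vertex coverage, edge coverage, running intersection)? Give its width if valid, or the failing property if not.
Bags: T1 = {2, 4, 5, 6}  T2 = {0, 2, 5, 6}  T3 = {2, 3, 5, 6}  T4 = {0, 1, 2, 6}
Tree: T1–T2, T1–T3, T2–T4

Vertex coverage: the bags together contain {0, 1, 2, 3, 4, 5, 6}, the full vertex set. Edge coverage: each edge of G has both endpoints in at least one bag. Running intersection: for every vertex, the bags containing it form a connected subtree. All three properties hold, so this is a valid tree decomposition of width max|bag| − 1 = 3, and hence tw(G) ≤ 3.

Yes; width 3.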